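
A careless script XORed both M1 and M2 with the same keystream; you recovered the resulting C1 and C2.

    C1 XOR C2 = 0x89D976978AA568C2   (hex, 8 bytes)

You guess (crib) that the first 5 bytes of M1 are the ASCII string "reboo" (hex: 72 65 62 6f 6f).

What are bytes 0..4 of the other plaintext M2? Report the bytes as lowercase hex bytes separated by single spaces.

fb bc 14 f8 e5

Since C1 ⊕ C2 = M1 ⊕ M2, XORing with the guessed M1 bytes yields the corresponding M2 bytes: M2 = (C1 ⊕ C2) ⊕ M1.
137 XOR 114 = 251
217 XOR 101 = 188
118 XOR  98 =  20
151 XOR 111 = 248
138 XOR 111 = 229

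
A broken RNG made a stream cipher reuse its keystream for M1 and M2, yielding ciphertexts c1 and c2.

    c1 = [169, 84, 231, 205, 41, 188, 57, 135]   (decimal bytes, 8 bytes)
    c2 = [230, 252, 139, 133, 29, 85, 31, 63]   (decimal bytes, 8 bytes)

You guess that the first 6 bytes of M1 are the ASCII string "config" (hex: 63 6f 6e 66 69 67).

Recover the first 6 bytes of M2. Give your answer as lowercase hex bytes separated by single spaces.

2c c7 02 2e 5d 8e

First, c1 ⊕ c2 = (M1 ⊕ K) ⊕ (M2 ⊕ K) = M1 ⊕ M2, so the key drops out. Then M2 = (M1 ⊕ M2) ⊕ M1 over the first 6 bytes.
byte 0: (a9 ^ e6) ^ 63 = 4f ^ 63 = 2c
byte 1: (54 ^ fc) ^ 6f = a8 ^ 6f = c7
byte 2: (e7 ^ 8b) ^ 6e = 6c ^ 6e = 02
byte 3: (cd ^ 85) ^ 66 = 48 ^ 66 = 2e
byte 4: (29 ^ 1d) ^ 69 = 34 ^ 69 = 5d
byte 5: (bc ^ 55) ^ 67 = e9 ^ 67 = 8e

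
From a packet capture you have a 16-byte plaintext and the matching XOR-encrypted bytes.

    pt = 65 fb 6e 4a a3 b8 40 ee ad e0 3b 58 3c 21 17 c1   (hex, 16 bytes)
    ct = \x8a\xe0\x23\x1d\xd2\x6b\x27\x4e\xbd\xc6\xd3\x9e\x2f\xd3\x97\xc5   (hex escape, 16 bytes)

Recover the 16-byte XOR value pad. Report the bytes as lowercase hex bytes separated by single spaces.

ef 1b 4d 57 71 d3 67 a0 10 26 e8 c6 13 f2 80 04

Since ct = pt ⊕ pad, XORing both sides with pt gives pad = pt ⊕ ct.
65 ^ 8a = ef
fb ^ e0 = 1b
6e ^ 23 = 4d
4a ^ 1d = 57
a3 ^ d2 = 71
b8 ^ 6b = d3
40 ^ 27 = 67
ee ^ 4e = a0
ad ^ bd = 10
e0 ^ c6 = 26
3b ^ d3 = e8
58 ^ 9e = c6
3c ^ 2f = 13
21 ^ d3 = f2
17 ^ 97 = 80
c1 ^ c5 = 04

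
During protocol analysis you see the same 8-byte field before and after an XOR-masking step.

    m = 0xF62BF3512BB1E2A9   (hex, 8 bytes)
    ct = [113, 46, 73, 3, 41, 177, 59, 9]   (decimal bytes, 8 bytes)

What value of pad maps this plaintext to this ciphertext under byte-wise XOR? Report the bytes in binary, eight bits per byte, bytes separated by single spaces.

10000111 00000101 10111010 01010010 00000010 00000000 11011001 10100000

Since ct = m ⊕ pad, XORing both sides with m gives pad = m ⊕ ct.
byte 0: 246 XOR 113 = 135
byte 1:  43 XOR  46 =   5
byte 2: 243 XOR  73 = 186
byte 3:  81 XOR   3 =  82
byte 4:  43 XOR  41 =   2
byte 5: 177 XOR 177 =   0
byte 6: 226 XOR  59 = 217
byte 7: 169 XOR   9 = 160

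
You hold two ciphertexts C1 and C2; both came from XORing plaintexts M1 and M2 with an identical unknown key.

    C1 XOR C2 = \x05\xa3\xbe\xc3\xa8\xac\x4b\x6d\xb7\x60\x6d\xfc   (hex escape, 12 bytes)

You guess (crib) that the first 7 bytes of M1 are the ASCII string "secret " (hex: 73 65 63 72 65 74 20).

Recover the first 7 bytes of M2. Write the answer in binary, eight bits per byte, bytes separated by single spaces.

Since C1 ⊕ C2 = M1 ⊕ M2, XORing with the guessed M1 bytes yields the corresponding M2 bytes: M2 = (C1 ⊕ C2) ⊕ M1.
05 ⊕ 73 = 76
a3 ⊕ 65 = c6
be ⊕ 63 = dd
c3 ⊕ 72 = b1
a8 ⊕ 65 = cd
ac ⊕ 74 = d8
4b ⊕ 20 = 6b

01110110 11000110 11011101 10110001 11001101 11011000 01101011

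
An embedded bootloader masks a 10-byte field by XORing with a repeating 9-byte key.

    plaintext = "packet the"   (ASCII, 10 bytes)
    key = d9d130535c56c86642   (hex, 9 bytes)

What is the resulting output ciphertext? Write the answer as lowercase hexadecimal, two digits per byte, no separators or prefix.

a9b053383922e8122abc

The 9-byte key repeats, so the effective keystream is d9 d1 30 53 5c 56 c8 66 42 d9.
byte 0: 70 ⊕ d9 = a9
byte 1: 61 ⊕ d1 = b0
byte 2: 63 ⊕ 30 = 53
byte 3: 6b ⊕ 53 = 38
byte 4: 65 ⊕ 5c = 39
byte 5: 74 ⊕ 56 = 22
byte 6: 20 ⊕ c8 = e8
byte 7: 74 ⊕ 66 = 12
byte 8: 68 ⊕ 42 = 2a
byte 9: 65 ⊕ d9 = bc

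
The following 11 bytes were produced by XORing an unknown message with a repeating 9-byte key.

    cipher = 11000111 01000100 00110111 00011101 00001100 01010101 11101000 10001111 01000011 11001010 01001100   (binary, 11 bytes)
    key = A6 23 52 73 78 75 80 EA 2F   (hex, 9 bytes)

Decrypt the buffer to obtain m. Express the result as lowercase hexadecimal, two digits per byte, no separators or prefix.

6167656e742068656c6c6f

The 9-byte key repeats, so the effective keystream is a6 23 52 73 78 75 80 ea 2f a6 23.
byte 0: 11000111 xor 10100110 = 01100001
byte 1: 01000100 xor 00100011 = 01100111
byte 2: 00110111 xor 01010010 = 01100101
byte 3: 00011101 xor 01110011 = 01101110
byte 4: 00001100 xor 01111000 = 01110100
byte 5: 01010101 xor 01110101 = 00100000
byte 6: 11101000 xor 10000000 = 01101000
byte 7: 10001111 xor 11101010 = 01100101
byte 8: 01000011 xor 00101111 = 01101100
byte 9: 11001010 xor 10100110 = 01101100
byte 10: 01001100 xor 00100011 = 01101111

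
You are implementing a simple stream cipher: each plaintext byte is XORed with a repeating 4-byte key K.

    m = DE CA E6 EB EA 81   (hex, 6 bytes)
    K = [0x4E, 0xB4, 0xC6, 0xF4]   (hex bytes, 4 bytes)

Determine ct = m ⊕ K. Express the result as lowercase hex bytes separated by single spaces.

90 7e 20 1f a4 35

The 4-byte key repeats, so the effective keystream is 4e b4 c6 f4 4e b4.
byte 0: 222 xor  78 = 144
byte 1: 202 xor 180 = 126
byte 2: 230 xor 198 =  32
byte 3: 235 xor 244 =  31
byte 4: 234 xor  78 = 164
byte 5: 129 xor 180 =  53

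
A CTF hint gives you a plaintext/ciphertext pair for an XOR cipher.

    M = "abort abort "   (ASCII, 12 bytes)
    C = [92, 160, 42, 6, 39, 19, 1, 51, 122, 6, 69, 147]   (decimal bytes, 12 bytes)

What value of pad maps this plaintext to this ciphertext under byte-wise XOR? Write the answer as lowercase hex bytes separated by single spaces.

Since C = M ⊕ pad, XORing both sides with M gives pad = M ⊕ C.
61 ^ 5c = 3d
62 ^ a0 = c2
6f ^ 2a = 45
72 ^ 06 = 74
74 ^ 27 = 53
20 ^ 13 = 33
61 ^ 01 = 60
62 ^ 33 = 51
6f ^ 7a = 15
72 ^ 06 = 74
74 ^ 45 = 31
20 ^ 93 = b3

3d c2 45 74 53 33 60 51 15 74 31 b3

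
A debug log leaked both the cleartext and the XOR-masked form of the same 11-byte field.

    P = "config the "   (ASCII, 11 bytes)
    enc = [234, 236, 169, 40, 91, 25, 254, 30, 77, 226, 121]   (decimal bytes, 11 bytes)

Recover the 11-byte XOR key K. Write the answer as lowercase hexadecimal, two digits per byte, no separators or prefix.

Since enc = P ⊕ K, XORing both sides with P gives K = P ⊕ enc.
 99 ⊕ 234 = 137
111 ⊕ 236 = 131
110 ⊕ 169 = 199
102 ⊕  40 =  78
105 ⊕  91 =  50
103 ⊕  25 = 126
 32 ⊕ 254 = 222
116 ⊕  30 = 106
104 ⊕  77 =  37
101 ⊕ 226 = 135
 32 ⊕ 121 =  89

8983c74e327ede6a258759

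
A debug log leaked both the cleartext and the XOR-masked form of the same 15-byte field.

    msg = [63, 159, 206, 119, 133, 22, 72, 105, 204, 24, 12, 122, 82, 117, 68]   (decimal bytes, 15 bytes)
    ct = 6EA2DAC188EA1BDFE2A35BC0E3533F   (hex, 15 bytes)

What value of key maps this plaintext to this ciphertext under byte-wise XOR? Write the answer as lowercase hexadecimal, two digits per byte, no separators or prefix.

513d14b60dfc53b62ebb57bab1267b

Since ct = msg ⊕ key, XORing both sides with msg gives key = msg ⊕ ct.
 63 ^ 110 =  81
159 ^ 162 =  61
206 ^ 218 =  20
119 ^ 193 = 182
133 ^ 136 =  13
 22 ^ 234 = 252
 72 ^  27 =  83
105 ^ 223 = 182
204 ^ 226 =  46
 24 ^ 163 = 187
 12 ^  91 =  87
122 ^ 192 = 186
 82 ^ 227 = 177
117 ^  83 =  38
 68 ^  63 = 123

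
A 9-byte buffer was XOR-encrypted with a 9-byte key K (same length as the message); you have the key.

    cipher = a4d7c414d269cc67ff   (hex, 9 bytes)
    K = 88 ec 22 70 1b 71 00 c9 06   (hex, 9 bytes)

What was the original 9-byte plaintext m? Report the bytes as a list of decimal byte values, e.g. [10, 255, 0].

[44, 59, 230, 100, 201, 24, 204, 174, 249]

byte 0: 164 ^ 136 =  44
byte 1: 215 ^ 236 =  59
byte 2: 196 ^  34 = 230
byte 3:  20 ^ 112 = 100
byte 4: 210 ^  27 = 201
byte 5: 105 ^ 113 =  24
byte 6: 204 ^   0 = 204
byte 7: 103 ^ 201 = 174
byte 8: 255 ^   6 = 249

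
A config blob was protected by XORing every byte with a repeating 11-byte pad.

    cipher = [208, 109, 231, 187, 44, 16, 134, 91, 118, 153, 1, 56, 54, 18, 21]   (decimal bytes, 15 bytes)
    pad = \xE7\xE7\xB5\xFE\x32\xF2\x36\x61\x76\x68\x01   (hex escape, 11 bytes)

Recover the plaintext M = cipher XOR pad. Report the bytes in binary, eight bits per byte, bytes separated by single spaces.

00110111 10001010 01010010 01000101 00011110 11100010 10110000 00111010 00000000 11110001 00000000 11011111 11010001 10100111 11101011

The 11-byte key repeats, so the effective keystream is e7 e7 b5 fe 32 f2 36 61 76 68 01 e7 e7 b5 fe.
byte 0: 208 xor 231 =  55
byte 1: 109 xor 231 = 138
byte 2: 231 xor 181 =  82
byte 3: 187 xor 254 =  69
byte 4:  44 xor  50 =  30
byte 5:  16 xor 242 = 226
byte 6: 134 xor  54 = 176
byte 7:  91 xor  97 =  58
byte 8: 118 xor 118 =   0
byte 9: 153 xor 104 = 241
byte 10:   1 xor   1 =   0
byte 11:  56 xor 231 = 223
byte 12:  54 xor 231 = 209
byte 13:  18 xor 181 = 167
byte 14:  21 xor 254 = 235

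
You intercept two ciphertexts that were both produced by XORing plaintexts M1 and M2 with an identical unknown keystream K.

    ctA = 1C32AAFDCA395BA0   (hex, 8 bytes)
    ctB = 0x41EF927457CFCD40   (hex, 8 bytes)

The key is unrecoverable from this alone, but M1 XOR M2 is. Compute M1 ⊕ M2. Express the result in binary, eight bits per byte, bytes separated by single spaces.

01011101 11011101 00111000 10001001 10011101 11110110 10010110 11100000

ctA ⊕ ctB = (M1 ⊕ K) ⊕ (M2 ⊕ K) = M1 ⊕ M2 — the shared key cancels under XOR.
byte 0: 00011100 ^ 01000001 = 01011101
byte 1: 00110010 ^ 11101111 = 11011101
byte 2: 10101010 ^ 10010010 = 00111000
byte 3: 11111101 ^ 01110100 = 10001001
byte 4: 11001010 ^ 01010111 = 10011101
byte 5: 00111001 ^ 11001111 = 11110110
byte 6: 01011011 ^ 11001101 = 10010110
byte 7: 10100000 ^ 01000000 = 11100000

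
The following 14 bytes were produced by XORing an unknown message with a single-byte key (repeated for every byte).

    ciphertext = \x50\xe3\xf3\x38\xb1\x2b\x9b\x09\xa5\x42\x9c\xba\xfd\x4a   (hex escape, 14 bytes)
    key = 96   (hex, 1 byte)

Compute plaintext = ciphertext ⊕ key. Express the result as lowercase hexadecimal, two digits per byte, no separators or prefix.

c67565ae27bd0d9f33d40a2c6bdc

The 1-byte key repeats, so the effective keystream is 96 96 96 96 96 96 96 96 96 96 96 96 96 96.
byte 0: 50 ⊕ 96 = c6
byte 1: e3 ⊕ 96 = 75
byte 2: f3 ⊕ 96 = 65
byte 3: 38 ⊕ 96 = ae
byte 4: b1 ⊕ 96 = 27
byte 5: 2b ⊕ 96 = bd
byte 6: 9b ⊕ 96 = 0d
byte 7: 09 ⊕ 96 = 9f
byte 8: a5 ⊕ 96 = 33
byte 9: 42 ⊕ 96 = d4
byte 10: 9c ⊕ 96 = 0a
byte 11: ba ⊕ 96 = 2c
byte 12: fd ⊕ 96 = 6b
byte 13: 4a ⊕ 96 = dc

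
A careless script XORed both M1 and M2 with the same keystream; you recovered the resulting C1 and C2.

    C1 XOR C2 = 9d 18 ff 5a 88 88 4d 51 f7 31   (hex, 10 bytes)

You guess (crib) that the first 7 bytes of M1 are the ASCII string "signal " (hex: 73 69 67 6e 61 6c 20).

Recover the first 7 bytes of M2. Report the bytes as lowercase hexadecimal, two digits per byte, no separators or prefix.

Since C1 ⊕ C2 = M1 ⊕ M2, XORing with the guessed M1 bytes yields the corresponding M2 bytes: M2 = (C1 ⊕ C2) ⊕ M1.
157 XOR 115 = 238
 24 XOR 105 = 113
255 XOR 103 = 152
 90 XOR 110 =  52
136 XOR  97 = 233
136 XOR 108 = 228
 77 XOR  32 = 109

ee719834e9e46d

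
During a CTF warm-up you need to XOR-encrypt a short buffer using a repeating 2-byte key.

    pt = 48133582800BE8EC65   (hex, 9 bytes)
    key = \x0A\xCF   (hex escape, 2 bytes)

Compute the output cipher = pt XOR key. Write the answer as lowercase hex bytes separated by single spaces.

42 dc 3f 4d 8a c4 e2 23 6f

The 2-byte key repeats, so the effective keystream is 0a cf 0a cf 0a cf 0a cf 0a.
byte 0: 48 ^ 0a = 42
byte 1: 13 ^ cf = dc
byte 2: 35 ^ 0a = 3f
byte 3: 82 ^ cf = 4d
byte 4: 80 ^ 0a = 8a
byte 5: 0b ^ cf = c4
byte 6: e8 ^ 0a = e2
byte 7: ec ^ cf = 23
byte 8: 65 ^ 0a = 6f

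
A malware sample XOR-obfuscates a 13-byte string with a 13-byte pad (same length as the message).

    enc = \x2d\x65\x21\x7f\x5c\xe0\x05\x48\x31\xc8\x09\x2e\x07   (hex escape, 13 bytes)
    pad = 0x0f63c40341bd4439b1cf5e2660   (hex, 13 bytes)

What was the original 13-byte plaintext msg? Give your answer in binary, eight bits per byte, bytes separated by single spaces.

2d XOR 0f = 22
65 XOR 63 = 06
21 XOR c4 = e5
7f XOR 03 = 7c
5c XOR 41 = 1d
e0 XOR bd = 5d
05 XOR 44 = 41
48 XOR 39 = 71
31 XOR b1 = 80
c8 XOR cf = 07
09 XOR 5e = 57
2e XOR 26 = 08
07 XOR 60 = 67

00100010 00000110 11100101 01111100 00011101 01011101 01000001 01110001 10000000 00000111 01010111 00001000 01100111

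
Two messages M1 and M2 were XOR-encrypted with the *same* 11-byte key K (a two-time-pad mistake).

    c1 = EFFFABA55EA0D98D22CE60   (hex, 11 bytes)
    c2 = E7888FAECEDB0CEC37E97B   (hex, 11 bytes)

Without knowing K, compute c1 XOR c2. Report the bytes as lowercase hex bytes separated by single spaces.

08 77 24 0b 90 7b d5 61 15 27 1b

c1 ⊕ c2 = (M1 ⊕ K) ⊕ (M2 ⊕ K) = M1 ⊕ M2 — the shared key cancels under XOR.
byte 0: ef ⊕ e7 = 08
byte 1: ff ⊕ 88 = 77
byte 2: ab ⊕ 8f = 24
byte 3: a5 ⊕ ae = 0b
byte 4: 5e ⊕ ce = 90
byte 5: a0 ⊕ db = 7b
byte 6: d9 ⊕ 0c = d5
byte 7: 8d ⊕ ec = 61
byte 8: 22 ⊕ 37 = 15
byte 9: ce ⊕ e9 = 27
byte 10: 60 ⊕ 7b = 1b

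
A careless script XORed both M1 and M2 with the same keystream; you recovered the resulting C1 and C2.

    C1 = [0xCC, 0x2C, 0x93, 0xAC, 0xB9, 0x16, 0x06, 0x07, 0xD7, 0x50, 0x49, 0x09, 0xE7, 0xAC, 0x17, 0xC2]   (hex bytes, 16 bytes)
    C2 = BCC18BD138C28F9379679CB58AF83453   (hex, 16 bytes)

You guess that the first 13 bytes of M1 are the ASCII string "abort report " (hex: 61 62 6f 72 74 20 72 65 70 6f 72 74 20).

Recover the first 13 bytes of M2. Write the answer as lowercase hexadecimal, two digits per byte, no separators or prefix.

First, C1 ⊕ C2 = (M1 ⊕ K) ⊕ (M2 ⊕ K) = M1 ⊕ M2, so the key drops out. Then M2 = (M1 ⊕ M2) ⊕ M1 over the first 13 bytes.
byte 0: (cc ^ bc) ^ 61 = 70 ^ 61 = 11
byte 1: (2c ^ c1) ^ 62 = ed ^ 62 = 8f
byte 2: (93 ^ 8b) ^ 6f = 18 ^ 6f = 77
byte 3: (ac ^ d1) ^ 72 = 7d ^ 72 = 0f
byte 4: (b9 ^ 38) ^ 74 = 81 ^ 74 = f5
byte 5: (16 ^ c2) ^ 20 = d4 ^ 20 = f4
byte 6: (06 ^ 8f) ^ 72 = 89 ^ 72 = fb
byte 7: (07 ^ 93) ^ 65 = 94 ^ 65 = f1
byte 8: (d7 ^ 79) ^ 70 = ae ^ 70 = de
byte 9: (50 ^ 67) ^ 6f = 37 ^ 6f = 58
byte 10: (49 ^ 9c) ^ 72 = d5 ^ 72 = a7
byte 11: (09 ^ b5) ^ 74 = bc ^ 74 = c8
byte 12: (e7 ^ 8a) ^ 20 = 6d ^ 20 = 4d

118f770ff5f4fbf1de58a7c84d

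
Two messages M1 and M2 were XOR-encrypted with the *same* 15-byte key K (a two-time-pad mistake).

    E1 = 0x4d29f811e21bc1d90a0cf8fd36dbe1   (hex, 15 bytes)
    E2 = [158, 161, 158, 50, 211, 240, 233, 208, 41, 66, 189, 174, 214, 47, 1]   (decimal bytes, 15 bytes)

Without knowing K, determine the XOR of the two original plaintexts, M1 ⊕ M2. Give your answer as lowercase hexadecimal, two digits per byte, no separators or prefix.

d388662331eb2809234e4553e0f4e0

E1 ⊕ E2 = (M1 ⊕ K) ⊕ (M2 ⊕ K) = M1 ⊕ M2 — the shared key cancels under XOR.
byte 0: 4d XOR 9e = d3
byte 1: 29 XOR a1 = 88
byte 2: f8 XOR 9e = 66
byte 3: 11 XOR 32 = 23
byte 4: e2 XOR d3 = 31
byte 5: 1b XOR f0 = eb
byte 6: c1 XOR e9 = 28
byte 7: d9 XOR d0 = 09
byte 8: 0a XOR 29 = 23
byte 9: 0c XOR 42 = 4e
byte 10: f8 XOR bd = 45
byte 11: fd XOR ae = 53
byte 12: 36 XOR d6 = e0
byte 13: db XOR 2f = f4
byte 14: e1 XOR 01 = e0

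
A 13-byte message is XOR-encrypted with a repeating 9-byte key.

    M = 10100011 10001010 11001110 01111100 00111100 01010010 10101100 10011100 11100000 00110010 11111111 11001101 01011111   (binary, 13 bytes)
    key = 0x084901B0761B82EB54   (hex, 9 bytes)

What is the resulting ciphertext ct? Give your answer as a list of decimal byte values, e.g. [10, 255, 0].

[171, 195, 207, 204, 74, 73, 46, 119, 180, 58, 182, 204, 239]

The 9-byte key repeats, so the effective keystream is 08 49 01 b0 76 1b 82 eb 54 08 49 01 b0.
byte 0: a3 xor 08 = ab
byte 1: 8a xor 49 = c3
byte 2: ce xor 01 = cf
byte 3: 7c xor b0 = cc
byte 4: 3c xor 76 = 4a
byte 5: 52 xor 1b = 49
byte 6: ac xor 82 = 2e
byte 7: 9c xor eb = 77
byte 8: e0 xor 54 = b4
byte 9: 32 xor 08 = 3a
byte 10: ff xor 49 = b6
byte 11: cd xor 01 = cc
byte 12: 5f xor b0 = ef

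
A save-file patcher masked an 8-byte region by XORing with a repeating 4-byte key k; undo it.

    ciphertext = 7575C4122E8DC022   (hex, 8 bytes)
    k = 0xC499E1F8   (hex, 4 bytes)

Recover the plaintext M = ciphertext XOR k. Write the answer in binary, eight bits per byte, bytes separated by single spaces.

The 4-byte key repeats, so the effective keystream is c4 99 e1 f8 c4 99 e1 f8.
byte 0: 117 XOR 196 = 177
byte 1: 117 XOR 153 = 236
byte 2: 196 XOR 225 =  37
byte 3:  18 XOR 248 = 234
byte 4:  46 XOR 196 = 234
byte 5: 141 XOR 153 =  20
byte 6: 192 XOR 225 =  33
byte 7:  34 XOR 248 = 218

10110001 11101100 00100101 11101010 11101010 00010100 00100001 11011010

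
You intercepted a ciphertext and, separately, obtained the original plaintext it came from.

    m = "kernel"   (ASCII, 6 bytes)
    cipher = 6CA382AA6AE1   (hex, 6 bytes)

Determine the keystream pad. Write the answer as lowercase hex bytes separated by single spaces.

07 c6 f0 c4 0f 8d

Since cipher = m ⊕ pad, XORing both sides with m gives pad = m ⊕ cipher.
6b XOR 6c = 07
65 XOR a3 = c6
72 XOR 82 = f0
6e XOR aa = c4
65 XOR 6a = 0f
6c XOR e1 = 8d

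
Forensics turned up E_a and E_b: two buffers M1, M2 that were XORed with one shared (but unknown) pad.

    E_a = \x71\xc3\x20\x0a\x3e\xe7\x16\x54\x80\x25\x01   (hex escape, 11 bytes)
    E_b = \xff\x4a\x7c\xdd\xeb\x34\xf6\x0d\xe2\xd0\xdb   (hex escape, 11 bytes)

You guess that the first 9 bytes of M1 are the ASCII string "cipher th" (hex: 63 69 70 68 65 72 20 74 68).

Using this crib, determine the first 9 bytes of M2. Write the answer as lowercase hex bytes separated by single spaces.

First, E_a ⊕ E_b = (M1 ⊕ K) ⊕ (M2 ⊕ K) = M1 ⊕ M2, so the key drops out. Then M2 = (M1 ⊕ M2) ⊕ M1 over the first 9 bytes.
byte 0: (71 ^ ff) ^ 63 = 8e ^ 63 = ed
byte 1: (c3 ^ 4a) ^ 69 = 89 ^ 69 = e0
byte 2: (20 ^ 7c) ^ 70 = 5c ^ 70 = 2c
byte 3: (0a ^ dd) ^ 68 = d7 ^ 68 = bf
byte 4: (3e ^ eb) ^ 65 = d5 ^ 65 = b0
byte 5: (e7 ^ 34) ^ 72 = d3 ^ 72 = a1
byte 6: (16 ^ f6) ^ 20 = e0 ^ 20 = c0
byte 7: (54 ^ 0d) ^ 74 = 59 ^ 74 = 2d
byte 8: (80 ^ e2) ^ 68 = 62 ^ 68 = 0a

ed e0 2c bf b0 a1 c0 2d 0a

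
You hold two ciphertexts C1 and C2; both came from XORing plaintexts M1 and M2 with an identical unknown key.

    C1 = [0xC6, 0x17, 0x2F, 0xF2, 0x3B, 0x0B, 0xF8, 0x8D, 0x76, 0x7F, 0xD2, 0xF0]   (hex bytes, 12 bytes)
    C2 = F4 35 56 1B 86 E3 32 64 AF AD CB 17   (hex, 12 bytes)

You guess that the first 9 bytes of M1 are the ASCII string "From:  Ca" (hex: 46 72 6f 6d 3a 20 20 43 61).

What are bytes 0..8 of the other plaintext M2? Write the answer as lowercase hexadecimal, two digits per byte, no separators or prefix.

7450168487c8eaaab8

First, C1 ⊕ C2 = (M1 ⊕ K) ⊕ (M2 ⊕ K) = M1 ⊕ M2, so the key drops out. Then M2 = (M1 ⊕ M2) ⊕ M1 over the first 9 bytes.
byte 0: (c6 ^ f4) ^ 46 = 32 ^ 46 = 74
byte 1: (17 ^ 35) ^ 72 = 22 ^ 72 = 50
byte 2: (2f ^ 56) ^ 6f = 79 ^ 6f = 16
byte 3: (f2 ^ 1b) ^ 6d = e9 ^ 6d = 84
byte 4: (3b ^ 86) ^ 3a = bd ^ 3a = 87
byte 5: (0b ^ e3) ^ 20 = e8 ^ 20 = c8
byte 6: (f8 ^ 32) ^ 20 = ca ^ 20 = ea
byte 7: (8d ^ 64) ^ 43 = e9 ^ 43 = aa
byte 8: (76 ^ af) ^ 61 = d9 ^ 61 = b8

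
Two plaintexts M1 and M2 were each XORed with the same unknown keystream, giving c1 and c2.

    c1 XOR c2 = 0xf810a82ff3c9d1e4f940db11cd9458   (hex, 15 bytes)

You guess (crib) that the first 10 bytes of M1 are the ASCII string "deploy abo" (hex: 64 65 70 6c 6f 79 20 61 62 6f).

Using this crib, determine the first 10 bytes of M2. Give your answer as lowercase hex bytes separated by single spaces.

9c 75 d8 43 9c b0 f1 85 9b 2f

Since c1 ⊕ c2 = M1 ⊕ M2, XORing with the guessed M1 bytes yields the corresponding M2 bytes: M2 = (c1 ⊕ c2) ⊕ M1.
f8 ⊕ 64 = 9c
10 ⊕ 65 = 75
a8 ⊕ 70 = d8
2f ⊕ 6c = 43
f3 ⊕ 6f = 9c
c9 ⊕ 79 = b0
d1 ⊕ 20 = f1
e4 ⊕ 61 = 85
f9 ⊕ 62 = 9b
40 ⊕ 6f = 2f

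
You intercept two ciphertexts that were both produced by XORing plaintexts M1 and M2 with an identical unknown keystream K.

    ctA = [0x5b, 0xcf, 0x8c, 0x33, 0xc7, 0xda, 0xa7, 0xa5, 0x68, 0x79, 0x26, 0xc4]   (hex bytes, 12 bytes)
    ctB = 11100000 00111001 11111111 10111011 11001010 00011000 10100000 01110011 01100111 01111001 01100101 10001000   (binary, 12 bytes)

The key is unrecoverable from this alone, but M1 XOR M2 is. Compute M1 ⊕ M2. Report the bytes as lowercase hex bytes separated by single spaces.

bb f6 73 88 0d c2 07 d6 0f 00 43 4c

ctA ⊕ ctB = (M1 ⊕ K) ⊕ (M2 ⊕ K) = M1 ⊕ M2 — the shared key cancels under XOR.
5b xor e0 = bb
cf xor 39 = f6
8c xor ff = 73
33 xor bb = 88
c7 xor ca = 0d
da xor 18 = c2
a7 xor a0 = 07
a5 xor 73 = d6
68 xor 67 = 0f
79 xor 79 = 00
26 xor 65 = 43
c4 xor 88 = 4c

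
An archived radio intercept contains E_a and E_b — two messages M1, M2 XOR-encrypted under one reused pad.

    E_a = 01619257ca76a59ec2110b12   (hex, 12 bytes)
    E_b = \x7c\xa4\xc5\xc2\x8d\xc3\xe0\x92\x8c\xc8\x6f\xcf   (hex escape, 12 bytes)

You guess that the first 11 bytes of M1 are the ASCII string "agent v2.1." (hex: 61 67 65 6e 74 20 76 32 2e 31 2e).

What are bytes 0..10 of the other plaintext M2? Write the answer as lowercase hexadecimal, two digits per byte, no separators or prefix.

First, E_a ⊕ E_b = (M1 ⊕ K) ⊕ (M2 ⊕ K) = M1 ⊕ M2, so the key drops out. Then M2 = (M1 ⊕ M2) ⊕ M1 over the first 11 bytes.
byte 0: (01 xor 7c) xor 61 = 7d xor 61 = 1c
byte 1: (61 xor a4) xor 67 = c5 xor 67 = a2
byte 2: (92 xor c5) xor 65 = 57 xor 65 = 32
byte 3: (57 xor c2) xor 6e = 95 xor 6e = fb
byte 4: (ca xor 8d) xor 74 = 47 xor 74 = 33
byte 5: (76 xor c3) xor 20 = b5 xor 20 = 95
byte 6: (a5 xor e0) xor 76 = 45 xor 76 = 33
byte 7: (9e xor 92) xor 32 = 0c xor 32 = 3e
byte 8: (c2 xor 8c) xor 2e = 4e xor 2e = 60
byte 9: (11 xor c8) xor 31 = d9 xor 31 = e8
byte 10: (0b xor 6f) xor 2e = 64 xor 2e = 4a

1ca232fb3395333e60e84a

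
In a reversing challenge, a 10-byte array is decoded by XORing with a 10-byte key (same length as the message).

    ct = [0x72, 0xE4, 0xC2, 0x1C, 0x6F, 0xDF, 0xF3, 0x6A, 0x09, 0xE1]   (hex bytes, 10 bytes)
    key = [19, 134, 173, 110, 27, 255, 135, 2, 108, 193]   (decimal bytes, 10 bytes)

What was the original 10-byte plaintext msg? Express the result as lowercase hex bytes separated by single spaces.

61 62 6f 72 74 20 74 68 65 20

XOR is its own inverse, so applying the key byte-wise gives the result directly.
72 ^ 13 = 61
e4 ^ 86 = 62
c2 ^ ad = 6f
1c ^ 6e = 72
6f ^ 1b = 74
df ^ ff = 20
f3 ^ 87 = 74
6a ^ 02 = 68
09 ^ 6c = 65
e1 ^ c1 = 20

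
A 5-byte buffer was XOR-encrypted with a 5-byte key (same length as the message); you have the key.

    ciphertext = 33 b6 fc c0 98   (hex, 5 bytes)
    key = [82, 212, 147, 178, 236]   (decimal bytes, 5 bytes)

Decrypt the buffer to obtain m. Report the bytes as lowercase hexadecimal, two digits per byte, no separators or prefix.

61626f7274

XOR is its own inverse, so applying the key byte-wise gives the result directly.
00110011 ⊕ 01010010 = 01100001
10110110 ⊕ 11010100 = 01100010
11111100 ⊕ 10010011 = 01101111
11000000 ⊕ 10110010 = 01110010
10011000 ⊕ 11101100 = 01110100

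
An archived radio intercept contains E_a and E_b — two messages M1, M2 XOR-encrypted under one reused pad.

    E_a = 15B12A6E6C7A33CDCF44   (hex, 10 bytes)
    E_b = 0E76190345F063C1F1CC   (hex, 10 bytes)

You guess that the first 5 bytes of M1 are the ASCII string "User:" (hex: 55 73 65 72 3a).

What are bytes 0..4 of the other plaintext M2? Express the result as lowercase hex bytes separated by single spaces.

4e b4 56 1f 13

First, E_a ⊕ E_b = (M1 ⊕ K) ⊕ (M2 ⊕ K) = M1 ⊕ M2, so the key drops out. Then M2 = (M1 ⊕ M2) ⊕ M1 over the first 5 bytes.
byte 0: (15 ^ 0e) ^ 55 = 1b ^ 55 = 4e
byte 1: (b1 ^ 76) ^ 73 = c7 ^ 73 = b4
byte 2: (2a ^ 19) ^ 65 = 33 ^ 65 = 56
byte 3: (6e ^ 03) ^ 72 = 6d ^ 72 = 1f
byte 4: (6c ^ 45) ^ 3a = 29 ^ 3a = 13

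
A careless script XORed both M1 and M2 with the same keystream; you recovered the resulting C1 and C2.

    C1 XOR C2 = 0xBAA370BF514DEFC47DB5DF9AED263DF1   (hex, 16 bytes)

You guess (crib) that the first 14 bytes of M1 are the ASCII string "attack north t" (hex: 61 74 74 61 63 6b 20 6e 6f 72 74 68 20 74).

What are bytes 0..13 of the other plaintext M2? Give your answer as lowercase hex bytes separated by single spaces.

db d7 04 de 32 26 cf aa 12 c7 ab f2 cd 52

Since C1 ⊕ C2 = M1 ⊕ M2, XORing with the guessed M1 bytes yields the corresponding M2 bytes: M2 = (C1 ⊕ C2) ⊕ M1.
ba xor 61 = db
a3 xor 74 = d7
70 xor 74 = 04
bf xor 61 = de
51 xor 63 = 32
4d xor 6b = 26
ef xor 20 = cf
c4 xor 6e = aa
7d xor 6f = 12
b5 xor 72 = c7
df xor 74 = ab
9a xor 68 = f2
ed xor 20 = cd
26 xor 74 = 52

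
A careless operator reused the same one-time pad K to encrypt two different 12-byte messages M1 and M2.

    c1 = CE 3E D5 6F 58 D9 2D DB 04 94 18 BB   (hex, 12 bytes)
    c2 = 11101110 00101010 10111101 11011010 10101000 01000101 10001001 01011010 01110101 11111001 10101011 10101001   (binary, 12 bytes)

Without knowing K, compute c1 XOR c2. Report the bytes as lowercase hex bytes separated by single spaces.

c1 ⊕ c2 = (M1 ⊕ K) ⊕ (M2 ⊕ K) = M1 ⊕ M2 — the shared key cancels under XOR.
byte 0: ce XOR ee = 20
byte 1: 3e XOR 2a = 14
byte 2: d5 XOR bd = 68
byte 3: 6f XOR da = b5
byte 4: 58 XOR a8 = f0
byte 5: d9 XOR 45 = 9c
byte 6: 2d XOR 89 = a4
byte 7: db XOR 5a = 81
byte 8: 04 XOR 75 = 71
byte 9: 94 XOR f9 = 6d
byte 10: 18 XOR ab = b3
byte 11: bb XOR a9 = 12

20 14 68 b5 f0 9c a4 81 71 6d b3 12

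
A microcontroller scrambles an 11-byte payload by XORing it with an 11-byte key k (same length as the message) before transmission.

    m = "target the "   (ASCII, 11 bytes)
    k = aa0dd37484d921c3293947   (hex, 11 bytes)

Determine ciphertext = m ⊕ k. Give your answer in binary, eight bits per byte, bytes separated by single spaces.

11011110 01101100 10100001 00010011 11100001 10101101 00000001 10110111 01000001 01011100 01100111

74 ^ aa = de
61 ^ 0d = 6c
72 ^ d3 = a1
67 ^ 74 = 13
65 ^ 84 = e1
74 ^ d9 = ad
20 ^ 21 = 01
74 ^ c3 = b7
68 ^ 29 = 41
65 ^ 39 = 5c
20 ^ 47 = 67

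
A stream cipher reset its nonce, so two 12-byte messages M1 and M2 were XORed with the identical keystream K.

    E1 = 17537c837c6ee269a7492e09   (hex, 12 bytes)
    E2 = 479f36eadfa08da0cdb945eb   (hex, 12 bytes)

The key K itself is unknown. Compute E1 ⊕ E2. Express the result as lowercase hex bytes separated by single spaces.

50 cc 4a 69 a3 ce 6f c9 6a f0 6b e2

E1 ⊕ E2 = (M1 ⊕ K) ⊕ (M2 ⊕ K) = M1 ⊕ M2 — the shared key cancels under XOR.
byte 0: 17 ⊕ 47 = 50
byte 1: 53 ⊕ 9f = cc
byte 2: 7c ⊕ 36 = 4a
byte 3: 83 ⊕ ea = 69
byte 4: 7c ⊕ df = a3
byte 5: 6e ⊕ a0 = ce
byte 6: e2 ⊕ 8d = 6f
byte 7: 69 ⊕ a0 = c9
byte 8: a7 ⊕ cd = 6a
byte 9: 49 ⊕ b9 = f0
byte 10: 2e ⊕ 45 = 6b
byte 11: 09 ⊕ eb = e2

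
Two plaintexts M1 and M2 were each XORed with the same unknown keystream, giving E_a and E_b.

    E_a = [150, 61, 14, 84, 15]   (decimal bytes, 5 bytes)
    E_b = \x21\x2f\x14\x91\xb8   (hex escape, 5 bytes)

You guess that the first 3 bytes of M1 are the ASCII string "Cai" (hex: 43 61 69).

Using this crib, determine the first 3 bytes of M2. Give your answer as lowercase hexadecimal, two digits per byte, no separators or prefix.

First, E_a ⊕ E_b = (M1 ⊕ K) ⊕ (M2 ⊕ K) = M1 ⊕ M2, so the key drops out. Then M2 = (M1 ⊕ M2) ⊕ M1 over the first 3 bytes.
byte 0: (96 ⊕ 21) ⊕ 43 = b7 ⊕ 43 = f4
byte 1: (3d ⊕ 2f) ⊕ 61 = 12 ⊕ 61 = 73
byte 2: (0e ⊕ 14) ⊕ 69 = 1a ⊕ 69 = 73

f47373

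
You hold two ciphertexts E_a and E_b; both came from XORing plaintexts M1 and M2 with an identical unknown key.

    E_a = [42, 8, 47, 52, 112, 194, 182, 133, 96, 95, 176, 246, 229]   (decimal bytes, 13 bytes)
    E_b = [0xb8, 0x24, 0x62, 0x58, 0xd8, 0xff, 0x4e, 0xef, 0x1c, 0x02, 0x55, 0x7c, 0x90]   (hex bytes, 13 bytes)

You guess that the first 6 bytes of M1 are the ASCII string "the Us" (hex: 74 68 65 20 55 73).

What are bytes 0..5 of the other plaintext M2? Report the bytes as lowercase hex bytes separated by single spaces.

First, E_a ⊕ E_b = (M1 ⊕ K) ⊕ (M2 ⊕ K) = M1 ⊕ M2, so the key drops out. Then M2 = (M1 ⊕ M2) ⊕ M1 over the first 6 bytes.
byte 0: (2a ⊕ b8) ⊕ 74 = 92 ⊕ 74 = e6
byte 1: (08 ⊕ 24) ⊕ 68 = 2c ⊕ 68 = 44
byte 2: (2f ⊕ 62) ⊕ 65 = 4d ⊕ 65 = 28
byte 3: (34 ⊕ 58) ⊕ 20 = 6c ⊕ 20 = 4c
byte 4: (70 ⊕ d8) ⊕ 55 = a8 ⊕ 55 = fd
byte 5: (c2 ⊕ ff) ⊕ 73 = 3d ⊕ 73 = 4e

e6 44 28 4c fd 4e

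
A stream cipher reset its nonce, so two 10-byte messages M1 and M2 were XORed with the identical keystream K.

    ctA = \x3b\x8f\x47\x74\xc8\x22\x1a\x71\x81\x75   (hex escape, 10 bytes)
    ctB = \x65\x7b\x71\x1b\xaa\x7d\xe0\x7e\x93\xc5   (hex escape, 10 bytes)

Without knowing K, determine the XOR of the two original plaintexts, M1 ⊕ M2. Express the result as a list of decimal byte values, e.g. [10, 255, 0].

ctA ⊕ ctB = (M1 ⊕ K) ⊕ (M2 ⊕ K) = M1 ⊕ M2 — the shared key cancels under XOR.
byte 0:  59 XOR 101 =  94
byte 1: 143 XOR 123 = 244
byte 2:  71 XOR 113 =  54
byte 3: 116 XOR  27 = 111
byte 4: 200 XOR 170 =  98
byte 5:  34 XOR 125 =  95
byte 6:  26 XOR 224 = 250
byte 7: 113 XOR 126 =  15
byte 8: 129 XOR 147 =  18
byte 9: 117 XOR 197 = 176

[94, 244, 54, 111, 98, 95, 250, 15, 18, 176]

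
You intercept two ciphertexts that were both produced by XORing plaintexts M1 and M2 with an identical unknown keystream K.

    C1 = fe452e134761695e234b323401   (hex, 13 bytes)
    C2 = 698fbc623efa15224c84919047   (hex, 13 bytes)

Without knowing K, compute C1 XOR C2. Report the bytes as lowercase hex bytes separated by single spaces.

C1 ⊕ C2 = (M1 ⊕ K) ⊕ (M2 ⊕ K) = M1 ⊕ M2 — the shared key cancels under XOR.
byte 0: fe XOR 69 = 97
byte 1: 45 XOR 8f = ca
byte 2: 2e XOR bc = 92
byte 3: 13 XOR 62 = 71
byte 4: 47 XOR 3e = 79
byte 5: 61 XOR fa = 9b
byte 6: 69 XOR 15 = 7c
byte 7: 5e XOR 22 = 7c
byte 8: 23 XOR 4c = 6f
byte 9: 4b XOR 84 = cf
byte 10: 32 XOR 91 = a3
byte 11: 34 XOR 90 = a4
byte 12: 01 XOR 47 = 46

97 ca 92 71 79 9b 7c 7c 6f cf a3 a4 46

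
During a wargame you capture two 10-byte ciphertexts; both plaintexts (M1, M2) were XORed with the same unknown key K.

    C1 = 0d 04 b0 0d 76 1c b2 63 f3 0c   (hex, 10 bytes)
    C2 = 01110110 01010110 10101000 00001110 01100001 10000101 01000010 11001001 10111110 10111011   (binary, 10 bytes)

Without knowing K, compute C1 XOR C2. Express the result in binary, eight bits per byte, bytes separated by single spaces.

C1 ⊕ C2 = (M1 ⊕ K) ⊕ (M2 ⊕ K) = M1 ⊕ M2 — the shared key cancels under XOR.
byte 0:  13 ^ 118 = 123
byte 1:   4 ^  86 =  82
byte 2: 176 ^ 168 =  24
byte 3:  13 ^  14 =   3
byte 4: 118 ^  97 =  23
byte 5:  28 ^ 133 = 153
byte 6: 178 ^  66 = 240
byte 7:  99 ^ 201 = 170
byte 8: 243 ^ 190 =  77
byte 9:  12 ^ 187 = 183

01111011 01010010 00011000 00000011 00010111 10011001 11110000 10101010 01001101 10110111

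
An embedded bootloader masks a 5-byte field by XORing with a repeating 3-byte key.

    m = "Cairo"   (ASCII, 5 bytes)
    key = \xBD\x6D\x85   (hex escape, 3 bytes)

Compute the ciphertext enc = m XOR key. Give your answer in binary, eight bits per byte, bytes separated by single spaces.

The 3-byte key repeats, so the effective keystream is bd 6d 85 bd 6d.
byte 0:  67 ⊕ 189 = 254
byte 1:  97 ⊕ 109 =  12
byte 2: 105 ⊕ 133 = 236
byte 3: 114 ⊕ 189 = 207
byte 4: 111 ⊕ 109 =   2

11111110 00001100 11101100 11001111 00000010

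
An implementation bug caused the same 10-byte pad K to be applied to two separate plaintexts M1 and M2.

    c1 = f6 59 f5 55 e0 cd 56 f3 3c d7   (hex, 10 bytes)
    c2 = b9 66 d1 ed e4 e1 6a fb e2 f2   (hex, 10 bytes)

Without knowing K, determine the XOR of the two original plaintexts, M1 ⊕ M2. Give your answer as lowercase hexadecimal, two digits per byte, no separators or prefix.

4f3f24b8042c3c08de25

c1 ⊕ c2 = (M1 ⊕ K) ⊕ (M2 ⊕ K) = M1 ⊕ M2 — the shared key cancels under XOR.
byte 0: 11110110 xor 10111001 = 01001111
byte 1: 01011001 xor 01100110 = 00111111
byte 2: 11110101 xor 11010001 = 00100100
byte 3: 01010101 xor 11101101 = 10111000
byte 4: 11100000 xor 11100100 = 00000100
byte 5: 11001101 xor 11100001 = 00101100
byte 6: 01010110 xor 01101010 = 00111100
byte 7: 11110011 xor 11111011 = 00001000
byte 8: 00111100 xor 11100010 = 11011110
byte 9: 11010111 xor 11110010 = 00100101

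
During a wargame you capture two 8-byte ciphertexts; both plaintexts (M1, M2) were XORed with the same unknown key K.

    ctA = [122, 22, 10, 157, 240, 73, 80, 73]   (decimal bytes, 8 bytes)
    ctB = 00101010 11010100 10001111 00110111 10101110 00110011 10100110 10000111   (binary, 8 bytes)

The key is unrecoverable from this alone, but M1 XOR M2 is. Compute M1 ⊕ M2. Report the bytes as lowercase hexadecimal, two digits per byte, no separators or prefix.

ctA ⊕ ctB = (M1 ⊕ K) ⊕ (M2 ⊕ K) = M1 ⊕ M2 — the shared key cancels under XOR.
122 xor  42 =  80
 22 xor 212 = 194
 10 xor 143 = 133
157 xor  55 = 170
240 xor 174 =  94
 73 xor  51 = 122
 80 xor 166 = 246
 73 xor 135 = 206

50c285aa5e7af6ce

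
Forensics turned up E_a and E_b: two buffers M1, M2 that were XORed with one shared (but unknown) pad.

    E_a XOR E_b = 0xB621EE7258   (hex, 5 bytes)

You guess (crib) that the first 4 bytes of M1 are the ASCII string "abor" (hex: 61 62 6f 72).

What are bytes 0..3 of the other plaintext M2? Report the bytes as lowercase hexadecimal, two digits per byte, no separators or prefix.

Since E_a ⊕ E_b = M1 ⊕ M2, XORing with the guessed M1 bytes yields the corresponding M2 bytes: M2 = (E_a ⊕ E_b) ⊕ M1.
b6 XOR 61 = d7
21 XOR 62 = 43
ee XOR 6f = 81
72 XOR 72 = 00

d7438100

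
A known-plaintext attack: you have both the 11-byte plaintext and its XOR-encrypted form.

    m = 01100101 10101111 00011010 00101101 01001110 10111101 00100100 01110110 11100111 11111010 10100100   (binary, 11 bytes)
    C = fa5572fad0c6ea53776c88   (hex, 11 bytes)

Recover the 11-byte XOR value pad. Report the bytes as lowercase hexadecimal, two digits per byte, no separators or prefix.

9ffa68d79e7bce2590962c

Since C = m ⊕ pad, XORing both sides with m gives pad = m ⊕ C.
byte 0: 65 xor fa = 9f
byte 1: af xor 55 = fa
byte 2: 1a xor 72 = 68
byte 3: 2d xor fa = d7
byte 4: 4e xor d0 = 9e
byte 5: bd xor c6 = 7b
byte 6: 24 xor ea = ce
byte 7: 76 xor 53 = 25
byte 8: e7 xor 77 = 90
byte 9: fa xor 6c = 96
byte 10: a4 xor 88 = 2c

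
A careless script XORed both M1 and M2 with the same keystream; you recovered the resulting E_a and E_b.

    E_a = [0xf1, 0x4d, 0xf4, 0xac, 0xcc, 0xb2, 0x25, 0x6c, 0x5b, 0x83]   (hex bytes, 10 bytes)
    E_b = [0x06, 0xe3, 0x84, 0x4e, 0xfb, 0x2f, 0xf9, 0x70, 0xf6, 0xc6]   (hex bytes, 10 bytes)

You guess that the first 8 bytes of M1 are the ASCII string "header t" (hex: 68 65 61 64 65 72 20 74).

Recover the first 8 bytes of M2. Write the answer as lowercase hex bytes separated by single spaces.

9f cb 11 86 52 ef fc 68

First, E_a ⊕ E_b = (M1 ⊕ K) ⊕ (M2 ⊕ K) = M1 ⊕ M2, so the key drops out. Then M2 = (M1 ⊕ M2) ⊕ M1 over the first 8 bytes.
byte 0: (f1 xor 06) xor 68 = f7 xor 68 = 9f
byte 1: (4d xor e3) xor 65 = ae xor 65 = cb
byte 2: (f4 xor 84) xor 61 = 70 xor 61 = 11
byte 3: (ac xor 4e) xor 64 = e2 xor 64 = 86
byte 4: (cc xor fb) xor 65 = 37 xor 65 = 52
byte 5: (b2 xor 2f) xor 72 = 9d xor 72 = ef
byte 6: (25 xor f9) xor 20 = dc xor 20 = fc
byte 7: (6c xor 70) xor 74 = 1c xor 74 = 68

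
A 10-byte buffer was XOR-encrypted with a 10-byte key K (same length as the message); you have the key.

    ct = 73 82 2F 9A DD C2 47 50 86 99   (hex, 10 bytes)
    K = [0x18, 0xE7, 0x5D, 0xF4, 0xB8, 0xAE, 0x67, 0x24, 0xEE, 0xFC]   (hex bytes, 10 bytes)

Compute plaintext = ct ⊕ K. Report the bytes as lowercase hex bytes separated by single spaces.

115 xor  24 = 107
130 xor 231 = 101
 47 xor  93 = 114
154 xor 244 = 110
221 xor 184 = 101
194 xor 174 = 108
 71 xor 103 =  32
 80 xor  36 = 116
134 xor 238 = 104
153 xor 252 = 101

6b 65 72 6e 65 6c 20 74 68 65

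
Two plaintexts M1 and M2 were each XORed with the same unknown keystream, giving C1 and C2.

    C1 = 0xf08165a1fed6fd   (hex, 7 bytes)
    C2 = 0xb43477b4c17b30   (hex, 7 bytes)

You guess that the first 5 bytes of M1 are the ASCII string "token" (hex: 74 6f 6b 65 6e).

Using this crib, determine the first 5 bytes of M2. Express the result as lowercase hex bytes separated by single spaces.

First, C1 ⊕ C2 = (M1 ⊕ K) ⊕ (M2 ⊕ K) = M1 ⊕ M2, so the key drops out. Then M2 = (M1 ⊕ M2) ⊕ M1 over the first 5 bytes.
byte 0: (f0 XOR b4) XOR 74 = 44 XOR 74 = 30
byte 1: (81 XOR 34) XOR 6f = b5 XOR 6f = da
byte 2: (65 XOR 77) XOR 6b = 12 XOR 6b = 79
byte 3: (a1 XOR b4) XOR 65 = 15 XOR 65 = 70
byte 4: (fe XOR c1) XOR 6e = 3f XOR 6e = 51

30 da 79 70 51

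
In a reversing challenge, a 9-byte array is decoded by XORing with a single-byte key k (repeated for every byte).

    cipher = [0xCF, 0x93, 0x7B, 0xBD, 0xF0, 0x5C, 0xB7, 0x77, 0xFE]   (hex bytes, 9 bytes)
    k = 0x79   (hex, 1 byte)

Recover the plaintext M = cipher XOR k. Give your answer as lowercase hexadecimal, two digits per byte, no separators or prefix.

b6ea02c48925ce0e87

The 1-byte key repeats, so the effective keystream is 79 79 79 79 79 79 79 79 79.
byte 0: cf ⊕ 79 = b6
byte 1: 93 ⊕ 79 = ea
byte 2: 7b ⊕ 79 = 02
byte 3: bd ⊕ 79 = c4
byte 4: f0 ⊕ 79 = 89
byte 5: 5c ⊕ 79 = 25
byte 6: b7 ⊕ 79 = ce
byte 7: 77 ⊕ 79 = 0e
byte 8: fe ⊕ 79 = 87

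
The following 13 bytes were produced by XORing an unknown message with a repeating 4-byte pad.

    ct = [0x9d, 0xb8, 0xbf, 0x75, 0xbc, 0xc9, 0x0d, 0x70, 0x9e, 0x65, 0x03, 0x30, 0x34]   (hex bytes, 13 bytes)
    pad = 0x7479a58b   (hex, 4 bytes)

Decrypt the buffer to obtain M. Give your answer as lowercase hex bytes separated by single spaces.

e9 c1 1a fe c8 b0 a8 fb ea 1c a6 bb 40

The 4-byte key repeats, so the effective keystream is 74 79 a5 8b 74 79 a5 8b 74 79 a5 8b 74.
byte 0: 9d ^ 74 = e9
byte 1: b8 ^ 79 = c1
byte 2: bf ^ a5 = 1a
byte 3: 75 ^ 8b = fe
byte 4: bc ^ 74 = c8
byte 5: c9 ^ 79 = b0
byte 6: 0d ^ a5 = a8
byte 7: 70 ^ 8b = fb
byte 8: 9e ^ 74 = ea
byte 9: 65 ^ 79 = 1c
byte 10: 03 ^ a5 = a6
byte 11: 30 ^ 8b = bb
byte 12: 34 ^ 74 = 40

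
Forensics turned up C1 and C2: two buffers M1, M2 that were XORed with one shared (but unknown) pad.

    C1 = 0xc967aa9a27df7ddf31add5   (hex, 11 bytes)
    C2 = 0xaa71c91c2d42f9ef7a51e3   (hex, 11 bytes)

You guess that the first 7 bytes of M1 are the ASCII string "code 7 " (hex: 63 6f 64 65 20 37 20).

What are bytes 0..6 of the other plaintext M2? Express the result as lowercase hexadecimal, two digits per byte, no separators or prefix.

First, C1 ⊕ C2 = (M1 ⊕ K) ⊕ (M2 ⊕ K) = M1 ⊕ M2, so the key drops out. Then M2 = (M1 ⊕ M2) ⊕ M1 over the first 7 bytes.
byte 0: (c9 xor aa) xor 63 = 63 xor 63 = 00
byte 1: (67 xor 71) xor 6f = 16 xor 6f = 79
byte 2: (aa xor c9) xor 64 = 63 xor 64 = 07
byte 3: (9a xor 1c) xor 65 = 86 xor 65 = e3
byte 4: (27 xor 2d) xor 20 = 0a xor 20 = 2a
byte 5: (df xor 42) xor 37 = 9d xor 37 = aa
byte 6: (7d xor f9) xor 20 = 84 xor 20 = a4

007907e32aaaa4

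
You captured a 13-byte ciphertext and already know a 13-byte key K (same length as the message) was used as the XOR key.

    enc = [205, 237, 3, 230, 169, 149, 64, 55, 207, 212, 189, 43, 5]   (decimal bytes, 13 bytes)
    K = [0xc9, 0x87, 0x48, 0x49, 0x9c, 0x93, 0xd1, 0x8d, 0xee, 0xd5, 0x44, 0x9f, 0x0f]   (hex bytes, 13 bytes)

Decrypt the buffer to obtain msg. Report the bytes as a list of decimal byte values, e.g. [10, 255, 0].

byte 0: cd XOR c9 = 04
byte 1: ed XOR 87 = 6a
byte 2: 03 XOR 48 = 4b
byte 3: e6 XOR 49 = af
byte 4: a9 XOR 9c = 35
byte 5: 95 XOR 93 = 06
byte 6: 40 XOR d1 = 91
byte 7: 37 XOR 8d = ba
byte 8: cf XOR ee = 21
byte 9: d4 XOR d5 = 01
byte 10: bd XOR 44 = f9
byte 11: 2b XOR 9f = b4
byte 12: 05 XOR 0f = 0a

[4, 106, 75, 175, 53, 6, 145, 186, 33, 1, 249, 180, 10]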